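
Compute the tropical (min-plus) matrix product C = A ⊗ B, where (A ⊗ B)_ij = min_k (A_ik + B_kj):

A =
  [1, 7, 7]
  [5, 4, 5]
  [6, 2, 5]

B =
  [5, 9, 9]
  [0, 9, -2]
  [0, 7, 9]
A ⊗ B =
  [6, 10, 5]
  [4, 12, 2]
  [2, 11, 0]

Apply the min-plus product entry-by-entry:
  C[0][0] = min over k of (A[0][0] + B[0][0] = 1 + 5 = 6, A[0][1] + B[1][0] = 7 + 0 = 7, A[0][2] + B[2][0] = 7 + 0 = 7) = 6 (attained at k = 0)
  C[0][1] = min over k of (A[0][0] + B[0][1] = 1 + 9 = 10, A[0][1] + B[1][1] = 7 + 9 = 16, A[0][2] + B[2][1] = 7 + 7 = 14) = 10 (attained at k = 0)
  C[0][2] = min over k of (A[0][0] + B[0][2] = 1 + 9 = 10, A[0][1] + B[1][2] = 7 + -2 = 5, A[0][2] + B[2][2] = 7 + 9 = 16) = 5 (attained at k = 1)
  C[1][0] = min over k of (A[1][0] + B[0][0] = 5 + 5 = 10, A[1][1] + B[1][0] = 4 + 0 = 4, A[1][2] + B[2][0] = 5 + 0 = 5) = 4 (attained at k = 1)
  C[1][1] = min over k of (A[1][0] + B[0][1] = 5 + 9 = 14, A[1][1] + B[1][1] = 4 + 9 = 13, A[1][2] + B[2][1] = 5 + 7 = 12) = 12 (attained at k = 2)
  C[1][2] = min over k of (A[1][0] + B[0][2] = 5 + 9 = 14, A[1][1] + B[1][2] = 4 + -2 = 2, A[1][2] + B[2][2] = 5 + 9 = 14) = 2 (attained at k = 1)
  C[2][0] = min over k of (A[2][0] + B[0][0] = 6 + 5 = 11, A[2][1] + B[1][0] = 2 + 0 = 2, A[2][2] + B[2][0] = 5 + 0 = 5) = 2 (attained at k = 1)
  C[2][1] = min over k of (A[2][0] + B[0][1] = 6 + 9 = 15, A[2][1] + B[1][1] = 2 + 9 = 11, A[2][2] + B[2][1] = 5 + 7 = 12) = 11 (attained at k = 1)
  C[2][2] = min over k of (A[2][0] + B[0][2] = 6 + 9 = 15, A[2][1] + B[1][2] = 2 + -2 = 0, A[2][2] + B[2][2] = 5 + 9 = 14) = 0 (attained at k = 1)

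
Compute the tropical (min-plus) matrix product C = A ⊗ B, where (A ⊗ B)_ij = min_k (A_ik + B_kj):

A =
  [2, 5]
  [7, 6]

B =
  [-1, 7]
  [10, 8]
A ⊗ B =
  [1, 9]
  [6, 14]

Apply the min-plus product entry-by-entry:
  C[0][0] = min over k of (A[0][0] + B[0][0] = 2 + -1 = 1, A[0][1] + B[1][0] = 5 + 10 = 15) = 1 (attained at k = 0)
  C[0][1] = min over k of (A[0][0] + B[0][1] = 2 + 7 = 9, A[0][1] + B[1][1] = 5 + 8 = 13) = 9 (attained at k = 0)
  C[1][0] = min over k of (A[1][0] + B[0][0] = 7 + -1 = 6, A[1][1] + B[1][0] = 6 + 10 = 16) = 6 (attained at k = 0)
  C[1][1] = min over k of (A[1][0] + B[0][1] = 7 + 7 = 14, A[1][1] + B[1][1] = 6 + 8 = 14) = 14 (attained at k = 0)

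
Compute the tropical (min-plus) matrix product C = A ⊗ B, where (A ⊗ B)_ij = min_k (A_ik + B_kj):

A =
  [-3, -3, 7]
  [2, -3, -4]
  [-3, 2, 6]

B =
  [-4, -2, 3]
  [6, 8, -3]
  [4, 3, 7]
A ⊗ B =
  [-7, -5, -6]
  [-2, -1, -6]
  [-7, -5, -1]

Apply the min-plus product entry-by-entry:
  C[0][0] = min over k of (A[0][0] + B[0][0] = -3 + -4 = -7, A[0][1] + B[1][0] = -3 + 6 = 3, A[0][2] + B[2][0] = 7 + 4 = 11) = -7 (attained at k = 0)
  C[0][1] = min over k of (A[0][0] + B[0][1] = -3 + -2 = -5, A[0][1] + B[1][1] = -3 + 8 = 5, A[0][2] + B[2][1] = 7 + 3 = 10) = -5 (attained at k = 0)
  C[0][2] = min over k of (A[0][0] + B[0][2] = -3 + 3 = 0, A[0][1] + B[1][2] = -3 + -3 = -6, A[0][2] + B[2][2] = 7 + 7 = 14) = -6 (attained at k = 1)
  C[1][0] = min over k of (A[1][0] + B[0][0] = 2 + -4 = -2, A[1][1] + B[1][0] = -3 + 6 = 3, A[1][2] + B[2][0] = -4 + 4 = 0) = -2 (attained at k = 0)
  C[1][1] = min over k of (A[1][0] + B[0][1] = 2 + -2 = 0, A[1][1] + B[1][1] = -3 + 8 = 5, A[1][2] + B[2][1] = -4 + 3 = -1) = -1 (attained at k = 2)
  C[1][2] = min over k of (A[1][0] + B[0][2] = 2 + 3 = 5, A[1][1] + B[1][2] = -3 + -3 = -6, A[1][2] + B[2][2] = -4 + 7 = 3) = -6 (attained at k = 1)
  C[2][0] = min over k of (A[2][0] + B[0][0] = -3 + -4 = -7, A[2][1] + B[1][0] = 2 + 6 = 8, A[2][2] + B[2][0] = 6 + 4 = 10) = -7 (attained at k = 0)
  C[2][1] = min over k of (A[2][0] + B[0][1] = -3 + -2 = -5, A[2][1] + B[1][1] = 2 + 8 = 10, A[2][2] + B[2][1] = 6 + 3 = 9) = -5 (attained at k = 0)
  C[2][2] = min over k of (A[2][0] + B[0][2] = -3 + 3 = 0, A[2][1] + B[1][2] = 2 + -3 = -1, A[2][2] + B[2][2] = 6 + 7 = 13) = -1 (attained at k = 1)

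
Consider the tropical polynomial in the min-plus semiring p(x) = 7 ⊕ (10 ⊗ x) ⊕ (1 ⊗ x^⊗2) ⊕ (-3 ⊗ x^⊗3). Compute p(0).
p(0) = -3

A tropical monomial a ⊗ x^⊗i evaluates to a + i · x. Evaluating each term at x = 0:
  Term 0 contributes 7 + 0 · 0 = 7
  Term 1 contributes 10 + 1 · 0 = 10
  Term 2 contributes 1 + 2 · 0 = 1
  Term 3 contributes -3 + 3 · 0 = -3
p(0) = ⊕ of these = min[7, 10, 1, -3] = -3.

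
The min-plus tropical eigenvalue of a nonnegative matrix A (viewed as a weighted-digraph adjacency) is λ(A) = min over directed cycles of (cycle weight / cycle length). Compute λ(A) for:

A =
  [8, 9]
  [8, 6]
λ(A) = 6

Enumerate directed cycles and compute their means (weight / length). Sample:
  cycle 0 → 0: weight = 8, length = 1, mean = 8/1 ≈ 8.000
  cycle 1 → 1: weight = 6, length = 1, mean = 6/1 ≈ 6.000
  cycle 0 → 1 → 0: weight = 17, length = 2, mean = 17/2 ≈ 8.500
  cycle 1 → 0 → 1: weight = 17, length = 2, mean = 17/2 ≈ 8.500
Minimum mean = 6.000, attained e.g. along the cycle 1 → 1 with weight 6 and length 1. So λ(A) = 6/1 = 6.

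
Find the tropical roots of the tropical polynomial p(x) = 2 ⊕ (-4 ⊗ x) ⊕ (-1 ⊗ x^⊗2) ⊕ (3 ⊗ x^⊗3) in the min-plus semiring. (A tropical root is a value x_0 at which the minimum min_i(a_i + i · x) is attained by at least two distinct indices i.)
Roots: {-4, -3, 6}

Each tropical root is a break point of the lower envelope of the lines y = a_i + i · x (there are 4 lines, with slopes 0, 1, ..., 3). Only the lines that attain the minimum somewhere contribute to roots; other lines are dominated. Here the surviving (envelope) indices are i = 3, i = 2, i = 1, i = 0.
Intersections between consecutive envelope lines give the roots: for adjacent envelope indices i < j the intersection is x = (a_i − a_j) / (j − i). Reading off the sorted break points: {-4, -3, 6}.
Verification: at each break x_0, at least two indices attain the minimum of min_i(a_i + i · x_0).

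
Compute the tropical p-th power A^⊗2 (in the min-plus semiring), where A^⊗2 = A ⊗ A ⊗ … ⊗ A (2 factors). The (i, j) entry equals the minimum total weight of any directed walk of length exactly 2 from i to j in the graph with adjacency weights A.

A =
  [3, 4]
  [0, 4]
A^⊗2 =
  [4, 7]
  [3, 4]

Each entry (A^⊗2)_ij equals the minimum over all length-2 walks i = v_0 → v_1 → … → v_2 = j of Σ_t A[v_t][v_{t+1}]. For example, for (i, j) = (0, 1) we minimise over 2 possible intermediate vertex sequences; the minimum is 7, attained along the walk 0 → 0 → 1.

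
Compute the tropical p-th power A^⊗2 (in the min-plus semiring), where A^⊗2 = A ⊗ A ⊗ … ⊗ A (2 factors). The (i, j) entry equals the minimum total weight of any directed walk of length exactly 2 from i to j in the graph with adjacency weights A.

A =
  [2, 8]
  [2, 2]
A^⊗2 =
  [4, 10]
  [4, 4]

Each entry (A^⊗2)_ij equals the minimum over all length-2 walks i = v_0 → v_1 → … → v_2 = j of Σ_t A[v_t][v_{t+1}]. For example, for (i, j) = (0, 1) we minimise over 2 possible intermediate vertex sequences; the minimum is 10, attained along the walk 0 → 0 → 1.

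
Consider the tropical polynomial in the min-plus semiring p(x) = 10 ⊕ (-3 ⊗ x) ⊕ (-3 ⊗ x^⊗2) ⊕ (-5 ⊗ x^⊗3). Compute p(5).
p(5) = 2

A tropical monomial a ⊗ x^⊗i evaluates to a + i · x. Evaluating each term at x = 5:
  Term 0 contributes 10 + 0 · 5 = 10
  Term 1 contributes -3 + 1 · 5 = 2
  Term 2 contributes -3 + 2 · 5 = 7
  Term 3 contributes -5 + 3 · 5 = 10
p(5) = ⊕ of these = min[10, 2, 7, 10] = 2.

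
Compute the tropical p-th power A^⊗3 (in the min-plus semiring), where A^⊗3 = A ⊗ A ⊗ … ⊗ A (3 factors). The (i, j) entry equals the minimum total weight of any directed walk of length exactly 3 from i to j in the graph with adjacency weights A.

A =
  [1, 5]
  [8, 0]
A^⊗3 =
  [3, 5]
  [8, 0]

Each entry (A^⊗3)_ij equals the minimum over all length-3 walks i = v_0 → v_1 → … → v_3 = j of Σ_t A[v_t][v_{t+1}]. For example, for (i, j) = (0, 1) we minimise over 4 possible intermediate vertex sequences; the minimum is 5, attained along the walk 0 → 1 → 1 → 1.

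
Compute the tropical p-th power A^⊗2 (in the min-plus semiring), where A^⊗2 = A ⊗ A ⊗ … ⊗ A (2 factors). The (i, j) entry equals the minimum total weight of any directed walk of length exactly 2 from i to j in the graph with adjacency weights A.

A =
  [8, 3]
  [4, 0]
A^⊗2 =
  [7, 3]
  [4, 0]

Each entry (A^⊗2)_ij equals the minimum over all length-2 walks i = v_0 → v_1 → … → v_2 = j of Σ_t A[v_t][v_{t+1}]. For example, for (i, j) = (0, 1) we minimise over 2 possible intermediate vertex sequences; the minimum is 3, attained along the walk 0 → 1 → 1.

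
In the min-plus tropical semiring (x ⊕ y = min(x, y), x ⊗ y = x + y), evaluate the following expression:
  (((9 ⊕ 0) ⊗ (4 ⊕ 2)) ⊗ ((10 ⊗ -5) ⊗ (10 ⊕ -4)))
(((9 ⊕ 0) ⊗ (4 ⊕ 2)) ⊗ ((10 ⊗ -5) ⊗ (10 ⊕ -4))) = 3

Expand innermost to outermost. Recall ⊕ takes the minimum of its arguments and ⊗ takes their sum. Working out the expression (((9 ⊕ 0) ⊗ (4 ⊕ 2)) ⊗ ((10 ⊗ -5) ⊗ (10 ⊕ -4))) gives 3.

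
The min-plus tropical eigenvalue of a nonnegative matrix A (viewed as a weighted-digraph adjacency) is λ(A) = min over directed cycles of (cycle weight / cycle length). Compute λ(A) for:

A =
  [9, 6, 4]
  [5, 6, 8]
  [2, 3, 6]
λ(A) = 3

Enumerate directed cycles and compute their means (weight / length). Sample:
  cycle 0 → 0: weight = 9, length = 1, mean = 9/1 ≈ 9.000
  cycle 1 → 1: weight = 6, length = 1, mean = 6/1 ≈ 6.000
  cycle 2 → 2: weight = 6, length = 1, mean = 6/1 ≈ 6.000
  cycle 0 → 1 → 0: weight = 11, length = 2, mean = 11/2 ≈ 5.500
  cycle 0 → 2 → 0: weight = 6, length = 2, mean = 6/2 ≈ 3.000
  cycle 1 → 0 → 1: weight = 11, length = 2, mean = 11/2 ≈ 5.500
Minimum mean = 3.000, attained e.g. along the cycle 0 → 2 → 0 with weight 6 and length 2. So λ(A) = 6/2 = 3.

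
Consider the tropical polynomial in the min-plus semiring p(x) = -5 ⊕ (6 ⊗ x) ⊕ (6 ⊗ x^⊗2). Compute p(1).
p(1) = -5

A tropical monomial a ⊗ x^⊗i evaluates to a + i · x. Evaluating each term at x = 1:
  Term 0 contributes -5 + 0 · 1 = -5
  Term 1 contributes 6 + 1 · 1 = 7
  Term 2 contributes 6 + 2 · 1 = 8
p(1) = ⊕ of these = min[-5, 7, 8] = -5.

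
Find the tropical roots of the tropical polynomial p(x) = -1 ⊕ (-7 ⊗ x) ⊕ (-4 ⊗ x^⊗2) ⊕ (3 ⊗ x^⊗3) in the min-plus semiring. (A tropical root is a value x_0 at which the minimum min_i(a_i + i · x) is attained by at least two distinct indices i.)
Roots: {-7, -3, 6}

Each tropical root is a break point of the lower envelope of the lines y = a_i + i · x (there are 4 lines, with slopes 0, 1, ..., 3). Only the lines that attain the minimum somewhere contribute to roots; other lines are dominated. Here the surviving (envelope) indices are i = 3, i = 2, i = 1, i = 0.
Intersections between consecutive envelope lines give the roots: for adjacent envelope indices i < j the intersection is x = (a_i − a_j) / (j − i). Reading off the sorted break points: {-7, -3, 6}.
Verification: at each break x_0, at least two indices attain the minimum of min_i(a_i + i · x_0).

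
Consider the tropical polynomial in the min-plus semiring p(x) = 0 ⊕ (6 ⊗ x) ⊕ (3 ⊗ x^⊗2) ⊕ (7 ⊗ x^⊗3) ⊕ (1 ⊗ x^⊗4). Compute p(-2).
p(-2) = -7

A tropical monomial a ⊗ x^⊗i evaluates to a + i · x. Evaluating each term at x = -2:
  Term 0 contributes 0 + 0 · -2 = 0
  Term 1 contributes 6 + 1 · -2 = 4
  Term 2 contributes 3 + 2 · -2 = -1
  Term 3 contributes 7 + 3 · -2 = 1
  Term 4 contributes 1 + 4 · -2 = -7
p(-2) = ⊕ of these = min[0, 4, -1, 1, -7] = -7.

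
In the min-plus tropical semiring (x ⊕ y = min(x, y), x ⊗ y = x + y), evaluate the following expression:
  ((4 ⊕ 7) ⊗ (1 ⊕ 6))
((4 ⊕ 7) ⊗ (1 ⊕ 6)) = 5

Expand innermost to outermost. Recall ⊕ takes the minimum of its arguments and ⊗ takes their sum. Working out the expression ((4 ⊕ 7) ⊗ (1 ⊕ 6)) gives 5.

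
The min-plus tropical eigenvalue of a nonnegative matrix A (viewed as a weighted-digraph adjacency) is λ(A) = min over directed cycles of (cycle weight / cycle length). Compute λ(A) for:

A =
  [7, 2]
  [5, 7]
λ(A) = 7/2

Enumerate directed cycles and compute their means (weight / length). Sample:
  cycle 0 → 0: weight = 7, length = 1, mean = 7/1 ≈ 7.000
  cycle 1 → 1: weight = 7, length = 1, mean = 7/1 ≈ 7.000
  cycle 0 → 1 → 0: weight = 7, length = 2, mean = 7/2 ≈ 3.500
  cycle 1 → 0 → 1: weight = 7, length = 2, mean = 7/2 ≈ 3.500
Minimum mean = 3.500, attained e.g. along the cycle 0 → 1 → 0 with weight 7 and length 2. So λ(A) = 7/2 = 7/2.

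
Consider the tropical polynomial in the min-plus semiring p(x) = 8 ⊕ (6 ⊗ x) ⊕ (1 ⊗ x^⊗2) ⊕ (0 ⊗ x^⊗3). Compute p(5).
p(5) = 8

A tropical monomial a ⊗ x^⊗i evaluates to a + i · x. Evaluating each term at x = 5:
  Term 0 contributes 8 + 0 · 5 = 8
  Term 1 contributes 6 + 1 · 5 = 11
  Term 2 contributes 1 + 2 · 5 = 11
  Term 3 contributes 0 + 3 · 5 = 15
p(5) = ⊕ of these = min[8, 11, 11, 15] = 8.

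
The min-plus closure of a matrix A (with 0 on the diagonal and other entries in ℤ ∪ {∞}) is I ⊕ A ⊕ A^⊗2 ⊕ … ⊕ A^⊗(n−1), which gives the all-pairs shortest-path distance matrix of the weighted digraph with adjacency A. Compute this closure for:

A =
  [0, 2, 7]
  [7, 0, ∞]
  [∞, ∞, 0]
Closure =
  [0, 2, 7]
  [7, 0, 14]
  [∞, ∞, 0]

This is the Floyd-Warshall all-pairs shortest-path computation. For each intermediate vertex k = 0, 1, …, 2, update dist[i][j] ← min(dist[i][j], dist[i][k] + dist[k][j]). The final matrix gives, for each (i, j), the minimum total weight of any directed path from i to j (possibly empty when i = j).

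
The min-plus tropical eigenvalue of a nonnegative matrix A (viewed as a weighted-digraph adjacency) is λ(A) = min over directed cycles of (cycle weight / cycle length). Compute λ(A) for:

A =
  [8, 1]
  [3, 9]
λ(A) = 2

Enumerate directed cycles and compute their means (weight / length). Sample:
  cycle 0 → 0: weight = 8, length = 1, mean = 8/1 ≈ 8.000
  cycle 1 → 1: weight = 9, length = 1, mean = 9/1 ≈ 9.000
  cycle 0 → 1 → 0: weight = 4, length = 2, mean = 4/2 ≈ 2.000
  cycle 1 → 0 → 1: weight = 4, length = 2, mean = 4/2 ≈ 2.000
Minimum mean = 2.000, attained e.g. along the cycle 0 → 1 → 0 with weight 4 and length 2. So λ(A) = 4/2 = 2.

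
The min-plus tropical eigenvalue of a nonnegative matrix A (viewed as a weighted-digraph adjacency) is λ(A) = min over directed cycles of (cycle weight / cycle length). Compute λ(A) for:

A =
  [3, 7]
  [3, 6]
λ(A) = 3

Enumerate directed cycles and compute their means (weight / length). Sample:
  cycle 0 → 0: weight = 3, length = 1, mean = 3/1 ≈ 3.000
  cycle 1 → 1: weight = 6, length = 1, mean = 6/1 ≈ 6.000
  cycle 0 → 1 → 0: weight = 10, length = 2, mean = 10/2 ≈ 5.000
  cycle 1 → 0 → 1: weight = 10, length = 2, mean = 10/2 ≈ 5.000
Minimum mean = 3.000, attained e.g. along the cycle 0 → 0 with weight 3 and length 1. So λ(A) = 3/1 = 3.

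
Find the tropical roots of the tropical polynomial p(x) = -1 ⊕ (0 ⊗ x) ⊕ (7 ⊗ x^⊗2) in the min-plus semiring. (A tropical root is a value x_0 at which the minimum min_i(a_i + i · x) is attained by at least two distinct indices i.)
Roots: {-7, -1}

Each tropical root is a break point of the lower envelope of the lines y = a_i + i · x (there are 3 lines, with slopes 0, 1, ..., 2). Only the lines that attain the minimum somewhere contribute to roots; other lines are dominated. Here the surviving (envelope) indices are i = 2, i = 1, i = 0.
Intersections between consecutive envelope lines give the roots: for adjacent envelope indices i < j the intersection is x = (a_i − a_j) / (j − i). Reading off the sorted break points: {-7, -1}.
Verification: at each break x_0, at least two indices attain the minimum of min_i(a_i + i · x_0).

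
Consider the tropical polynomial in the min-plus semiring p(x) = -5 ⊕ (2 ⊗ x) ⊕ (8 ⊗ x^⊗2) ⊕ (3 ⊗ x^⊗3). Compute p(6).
p(6) = -5

A tropical monomial a ⊗ x^⊗i evaluates to a + i · x. Evaluating each term at x = 6:
  Term 0 contributes -5 + 0 · 6 = -5
  Term 1 contributes 2 + 1 · 6 = 8
  Term 2 contributes 8 + 2 · 6 = 20
  Term 3 contributes 3 + 3 · 6 = 21
p(6) = ⊕ of these = min[-5, 8, 20, 21] = -5.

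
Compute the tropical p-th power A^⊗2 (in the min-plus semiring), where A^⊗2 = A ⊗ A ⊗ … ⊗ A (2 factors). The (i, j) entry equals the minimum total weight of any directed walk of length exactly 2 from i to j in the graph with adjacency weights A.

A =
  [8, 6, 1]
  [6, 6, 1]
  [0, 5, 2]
A^⊗2 =
  [1, 6, 3]
  [1, 6, 3]
  [2, 6, 1]

Each entry (A^⊗2)_ij equals the minimum over all length-2 walks i = v_0 → v_1 → … → v_2 = j of Σ_t A[v_t][v_{t+1}]. For example, for (i, j) = (0, 2) we minimise over 3 possible intermediate vertex sequences; the minimum is 3, attained along the walk 0 → 2 → 2.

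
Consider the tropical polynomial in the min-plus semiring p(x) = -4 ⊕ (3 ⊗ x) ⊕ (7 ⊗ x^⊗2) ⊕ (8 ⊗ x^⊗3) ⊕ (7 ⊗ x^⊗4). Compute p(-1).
p(-1) = -4

A tropical monomial a ⊗ x^⊗i evaluates to a + i · x. Evaluating each term at x = -1:
  Term 0 contributes -4 + 0 · -1 = -4
  Term 1 contributes 3 + 1 · -1 = 2
  Term 2 contributes 7 + 2 · -1 = 5
  Term 3 contributes 8 + 3 · -1 = 5
  Term 4 contributes 7 + 4 · -1 = 3
p(-1) = ⊕ of these = min[-4, 2, 5, 5, 3] = -4.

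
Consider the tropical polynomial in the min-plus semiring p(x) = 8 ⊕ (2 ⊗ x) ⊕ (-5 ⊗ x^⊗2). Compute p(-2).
p(-2) = -9

A tropical monomial a ⊗ x^⊗i evaluates to a + i · x. Evaluating each term at x = -2:
  Term 0 contributes 8 + 0 · -2 = 8
  Term 1 contributes 2 + 1 · -2 = 0
  Term 2 contributes -5 + 2 · -2 = -9
p(-2) = ⊕ of these = min[8, 0, -9] = -9.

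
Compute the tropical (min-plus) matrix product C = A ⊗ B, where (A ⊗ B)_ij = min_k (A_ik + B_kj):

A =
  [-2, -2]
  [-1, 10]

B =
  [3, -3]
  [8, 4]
A ⊗ B =
  [1, -5]
  [2, -4]

Apply the min-plus product entry-by-entry:
  C[0][0] = min over k of (A[0][0] + B[0][0] = -2 + 3 = 1, A[0][1] + B[1][0] = -2 + 8 = 6) = 1 (attained at k = 0)
  C[0][1] = min over k of (A[0][0] + B[0][1] = -2 + -3 = -5, A[0][1] + B[1][1] = -2 + 4 = 2) = -5 (attained at k = 0)
  C[1][0] = min over k of (A[1][0] + B[0][0] = -1 + 3 = 2, A[1][1] + B[1][0] = 10 + 8 = 18) = 2 (attained at k = 0)
  C[1][1] = min over k of (A[1][0] + B[0][1] = -1 + -3 = -4, A[1][1] + B[1][1] = 10 + 4 = 14) = -4 (attained at k = 0)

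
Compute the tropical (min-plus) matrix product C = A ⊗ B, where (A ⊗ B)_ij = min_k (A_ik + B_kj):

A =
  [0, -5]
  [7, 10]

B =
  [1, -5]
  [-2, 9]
A ⊗ B =
  [-7, -5]
  [8, 2]

Apply the min-plus product entry-by-entry:
  C[0][0] = min over k of (A[0][0] + B[0][0] = 0 + 1 = 1, A[0][1] + B[1][0] = -5 + -2 = -7) = -7 (attained at k = 1)
  C[0][1] = min over k of (A[0][0] + B[0][1] = 0 + -5 = -5, A[0][1] + B[1][1] = -5 + 9 = 4) = -5 (attained at k = 0)
  C[1][0] = min over k of (A[1][0] + B[0][0] = 7 + 1 = 8, A[1][1] + B[1][0] = 10 + -2 = 8) = 8 (attained at k = 0)
  C[1][1] = min over k of (A[1][0] + B[0][1] = 7 + -5 = 2, A[1][1] + B[1][1] = 10 + 9 = 19) = 2 (attained at k = 0)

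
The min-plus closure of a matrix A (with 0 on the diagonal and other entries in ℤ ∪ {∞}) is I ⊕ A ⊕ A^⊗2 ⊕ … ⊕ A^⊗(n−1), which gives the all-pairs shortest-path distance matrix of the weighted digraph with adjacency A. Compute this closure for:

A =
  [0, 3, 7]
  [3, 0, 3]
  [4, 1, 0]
Closure =
  [0, 3, 6]
  [3, 0, 3]
  [4, 1, 0]

This is the Floyd-Warshall all-pairs shortest-path computation. For each intermediate vertex k = 0, 1, …, 2, update dist[i][j] ← min(dist[i][j], dist[i][k] + dist[k][j]). The final matrix gives, for each (i, j), the minimum total weight of any directed path from i to j (possibly empty when i = j).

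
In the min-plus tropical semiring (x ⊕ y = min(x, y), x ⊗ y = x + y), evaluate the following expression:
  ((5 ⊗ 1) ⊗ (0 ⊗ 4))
((5 ⊗ 1) ⊗ (0 ⊗ 4)) = 10

Expand innermost to outermost. Recall ⊕ takes the minimum of its arguments and ⊗ takes their sum. Working out the expression ((5 ⊗ 1) ⊗ (0 ⊗ 4)) gives 10.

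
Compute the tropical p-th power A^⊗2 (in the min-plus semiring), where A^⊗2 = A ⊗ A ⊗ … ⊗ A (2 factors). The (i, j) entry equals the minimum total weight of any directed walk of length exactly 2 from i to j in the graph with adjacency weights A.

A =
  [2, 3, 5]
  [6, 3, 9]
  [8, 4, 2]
A^⊗2 =
  [4, 5, 7]
  [8, 6, 11]
  [10, 6, 4]

Each entry (A^⊗2)_ij equals the minimum over all length-2 walks i = v_0 → v_1 → … → v_2 = j of Σ_t A[v_t][v_{t+1}]. For example, for (i, j) = (0, 2) we minimise over 3 possible intermediate vertex sequences; the minimum is 7, attained along the walk 0 → 0 → 2.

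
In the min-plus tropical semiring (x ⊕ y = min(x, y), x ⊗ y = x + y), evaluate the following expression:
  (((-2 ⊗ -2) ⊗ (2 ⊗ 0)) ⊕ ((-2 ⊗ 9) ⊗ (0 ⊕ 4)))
(((-2 ⊗ -2) ⊗ (2 ⊗ 0)) ⊕ ((-2 ⊗ 9) ⊗ (0 ⊕ 4))) = -2

Expand innermost to outermost. Recall ⊕ takes the minimum of its arguments and ⊗ takes their sum. Working out the expression (((-2 ⊗ -2) ⊗ (2 ⊗ 0)) ⊕ ((-2 ⊗ 9) ⊗ (0 ⊕ 4))) gives -2.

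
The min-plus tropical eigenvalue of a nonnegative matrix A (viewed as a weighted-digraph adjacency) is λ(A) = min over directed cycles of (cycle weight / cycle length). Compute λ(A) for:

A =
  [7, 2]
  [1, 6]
λ(A) = 3/2

Enumerate directed cycles and compute their means (weight / length). Sample:
  cycle 0 → 0: weight = 7, length = 1, mean = 7/1 ≈ 7.000
  cycle 1 → 1: weight = 6, length = 1, mean = 6/1 ≈ 6.000
  cycle 0 → 1 → 0: weight = 3, length = 2, mean = 3/2 ≈ 1.500
  cycle 1 → 0 → 1: weight = 3, length = 2, mean = 3/2 ≈ 1.500
Minimum mean = 1.500, attained e.g. along the cycle 0 → 1 → 0 with weight 3 and length 2. So λ(A) = 3/2 = 3/2.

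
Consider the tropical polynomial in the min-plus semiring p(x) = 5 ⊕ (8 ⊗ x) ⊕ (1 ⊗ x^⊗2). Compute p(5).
p(5) = 5

A tropical monomial a ⊗ x^⊗i evaluates to a + i · x. Evaluating each term at x = 5:
  Term 0 contributes 5 + 0 · 5 = 5
  Term 1 contributes 8 + 1 · 5 = 13
  Term 2 contributes 1 + 2 · 5 = 11
p(5) = ⊕ of these = min[5, 13, 11] = 5.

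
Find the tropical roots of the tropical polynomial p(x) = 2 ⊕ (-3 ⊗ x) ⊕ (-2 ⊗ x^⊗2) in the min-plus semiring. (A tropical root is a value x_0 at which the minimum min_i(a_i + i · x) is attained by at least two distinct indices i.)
Roots: {-1, 5}

Each tropical root is a break point of the lower envelope of the lines y = a_i + i · x (there are 3 lines, with slopes 0, 1, ..., 2). Only the lines that attain the minimum somewhere contribute to roots; other lines are dominated. Here the surviving (envelope) indices are i = 2, i = 1, i = 0.
Intersections between consecutive envelope lines give the roots: for adjacent envelope indices i < j the intersection is x = (a_i − a_j) / (j − i). Reading off the sorted break points: {-1, 5}.
Verification: at each break x_0, at least two indices attain the minimum of min_i(a_i + i · x_0).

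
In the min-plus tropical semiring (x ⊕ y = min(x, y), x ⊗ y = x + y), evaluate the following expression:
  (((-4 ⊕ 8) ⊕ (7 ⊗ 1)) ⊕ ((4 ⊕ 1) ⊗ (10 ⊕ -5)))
(((-4 ⊕ 8) ⊕ (7 ⊗ 1)) ⊕ ((4 ⊕ 1) ⊗ (10 ⊕ -5))) = -4

Expand innermost to outermost. Recall ⊕ takes the minimum of its arguments and ⊗ takes their sum. Working out the expression (((-4 ⊕ 8) ⊕ (7 ⊗ 1)) ⊕ ((4 ⊕ 1) ⊗ (10 ⊕ -5))) gives -4.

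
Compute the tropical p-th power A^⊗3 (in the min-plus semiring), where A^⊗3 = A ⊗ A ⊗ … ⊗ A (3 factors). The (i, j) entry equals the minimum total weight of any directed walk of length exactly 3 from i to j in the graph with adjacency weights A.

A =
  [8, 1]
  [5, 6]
A^⊗3 =
  [12, 7]
  [11, 12]

Each entry (A^⊗3)_ij equals the minimum over all length-3 walks i = v_0 → v_1 → … → v_3 = j of Σ_t A[v_t][v_{t+1}]. For example, for (i, j) = (0, 1) we minimise over 4 possible intermediate vertex sequences; the minimum is 7, attained along the walk 0 → 1 → 0 → 1.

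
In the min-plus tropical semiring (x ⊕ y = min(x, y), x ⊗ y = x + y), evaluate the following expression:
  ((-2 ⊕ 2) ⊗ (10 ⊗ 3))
((-2 ⊕ 2) ⊗ (10 ⊗ 3)) = 11

Expand innermost to outermost. Recall ⊕ takes the minimum of its arguments and ⊗ takes their sum. Working out the expression ((-2 ⊕ 2) ⊗ (10 ⊗ 3)) gives 11.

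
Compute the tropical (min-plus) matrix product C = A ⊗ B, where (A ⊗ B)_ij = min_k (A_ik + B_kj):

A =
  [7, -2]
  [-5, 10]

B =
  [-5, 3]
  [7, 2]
A ⊗ B =
  [2, 0]
  [-10, -2]

Apply the min-plus product entry-by-entry:
  C[0][0] = min over k of (A[0][0] + B[0][0] = 7 + -5 = 2, A[0][1] + B[1][0] = -2 + 7 = 5) = 2 (attained at k = 0)
  C[0][1] = min over k of (A[0][0] + B[0][1] = 7 + 3 = 10, A[0][1] + B[1][1] = -2 + 2 = 0) = 0 (attained at k = 1)
  C[1][0] = min over k of (A[1][0] + B[0][0] = -5 + -5 = -10, A[1][1] + B[1][0] = 10 + 7 = 17) = -10 (attained at k = 0)
  C[1][1] = min over k of (A[1][0] + B[0][1] = -5 + 3 = -2, A[1][1] + B[1][1] = 10 + 2 = 12) = -2 (attained at k = 0)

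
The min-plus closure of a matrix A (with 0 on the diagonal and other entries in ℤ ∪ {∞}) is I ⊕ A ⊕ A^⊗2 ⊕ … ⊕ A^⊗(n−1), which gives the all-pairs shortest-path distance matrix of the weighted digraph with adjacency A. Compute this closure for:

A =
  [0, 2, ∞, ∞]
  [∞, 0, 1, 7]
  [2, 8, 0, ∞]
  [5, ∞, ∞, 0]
Closure =
  [0, 2, 3, 9]
  [3, 0, 1, 7]
  [2, 4, 0, 11]
  [5, 7, 8, 0]

This is the Floyd-Warshall all-pairs shortest-path computation. For each intermediate vertex k = 0, 1, …, 3, update dist[i][j] ← min(dist[i][j], dist[i][k] + dist[k][j]). The final matrix gives, for each (i, j), the minimum total weight of any directed path from i to j (possibly empty when i = j).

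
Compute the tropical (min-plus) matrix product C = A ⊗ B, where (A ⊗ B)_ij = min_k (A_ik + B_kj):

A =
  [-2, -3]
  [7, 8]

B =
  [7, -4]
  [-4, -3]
A ⊗ B =
  [-7, -6]
  [4, 3]

Apply the min-plus product entry-by-entry:
  C[0][0] = min over k of (A[0][0] + B[0][0] = -2 + 7 = 5, A[0][1] + B[1][0] = -3 + -4 = -7) = -7 (attained at k = 1)
  C[0][1] = min over k of (A[0][0] + B[0][1] = -2 + -4 = -6, A[0][1] + B[1][1] = -3 + -3 = -6) = -6 (attained at k = 0)
  C[1][0] = min over k of (A[1][0] + B[0][0] = 7 + 7 = 14, A[1][1] + B[1][0] = 8 + -4 = 4) = 4 (attained at k = 1)
  C[1][1] = min over k of (A[1][0] + B[0][1] = 7 + -4 = 3, A[1][1] + B[1][1] = 8 + -3 = 5) = 3 (attained at k = 0)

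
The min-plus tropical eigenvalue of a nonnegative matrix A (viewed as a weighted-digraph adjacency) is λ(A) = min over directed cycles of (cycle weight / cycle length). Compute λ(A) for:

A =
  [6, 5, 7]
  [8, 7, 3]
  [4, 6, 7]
λ(A) = 4

Enumerate directed cycles and compute their means (weight / length). Sample:
  cycle 0 → 0: weight = 6, length = 1, mean = 6/1 ≈ 6.000
  cycle 1 → 1: weight = 7, length = 1, mean = 7/1 ≈ 7.000
  cycle 2 → 2: weight = 7, length = 1, mean = 7/1 ≈ 7.000
  cycle 0 → 1 → 0: weight = 13, length = 2, mean = 13/2 ≈ 6.500
  cycle 0 → 2 → 0: weight = 11, length = 2, mean = 11/2 ≈ 5.500
  cycle 1 → 0 → 1: weight = 13, length = 2, mean = 13/2 ≈ 6.500
Minimum mean = 4.000, attained e.g. along the cycle 0 → 1 → 2 → 0 with weight 12 and length 3. So λ(A) = 12/3 = 4.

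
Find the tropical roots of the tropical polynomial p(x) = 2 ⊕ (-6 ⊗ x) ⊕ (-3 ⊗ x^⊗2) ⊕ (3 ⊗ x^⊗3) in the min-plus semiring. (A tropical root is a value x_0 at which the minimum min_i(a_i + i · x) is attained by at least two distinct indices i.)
Roots: {-6, -3, 8}

Each tropical root is a break point of the lower envelope of the lines y = a_i + i · x (there are 4 lines, with slopes 0, 1, ..., 3). Only the lines that attain the minimum somewhere contribute to roots; other lines are dominated. Here the surviving (envelope) indices are i = 3, i = 2, i = 1, i = 0.
Intersections between consecutive envelope lines give the roots: for adjacent envelope indices i < j the intersection is x = (a_i − a_j) / (j − i). Reading off the sorted break points: {-6, -3, 8}.
Verification: at each break x_0, at least two indices attain the minimum of min_i(a_i + i · x_0).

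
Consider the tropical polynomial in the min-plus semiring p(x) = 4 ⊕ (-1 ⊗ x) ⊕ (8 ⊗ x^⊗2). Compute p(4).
p(4) = 3

A tropical monomial a ⊗ x^⊗i evaluates to a + i · x. Evaluating each term at x = 4:
  Term 0 contributes 4 + 0 · 4 = 4
  Term 1 contributes -1 + 1 · 4 = 3
  Term 2 contributes 8 + 2 · 4 = 16
p(4) = ⊕ of these = min[4, 3, 16] = 3.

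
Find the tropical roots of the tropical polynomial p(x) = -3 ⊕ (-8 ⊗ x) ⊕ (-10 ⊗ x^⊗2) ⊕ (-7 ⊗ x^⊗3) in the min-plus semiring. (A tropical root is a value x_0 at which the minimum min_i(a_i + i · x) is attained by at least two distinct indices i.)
Roots: {-3, 2, 5}

Each tropical root is a break point of the lower envelope of the lines y = a_i + i · x (there are 4 lines, with slopes 0, 1, ..., 3). Only the lines that attain the minimum somewhere contribute to roots; other lines are dominated. Here the surviving (envelope) indices are i = 3, i = 2, i = 1, i = 0.
Intersections between consecutive envelope lines give the roots: for adjacent envelope indices i < j the intersection is x = (a_i − a_j) / (j − i). Reading off the sorted break points: {-3, 2, 5}.
Verification: at each break x_0, at least two indices attain the minimum of min_i(a_i + i · x_0).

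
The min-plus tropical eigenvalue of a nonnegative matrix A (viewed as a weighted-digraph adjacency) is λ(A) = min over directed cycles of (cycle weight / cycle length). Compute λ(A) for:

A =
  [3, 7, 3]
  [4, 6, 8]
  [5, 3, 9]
λ(A) = 3

Enumerate directed cycles and compute their means (weight / length). Sample:
  cycle 0 → 0: weight = 3, length = 1, mean = 3/1 ≈ 3.000
  cycle 1 → 1: weight = 6, length = 1, mean = 6/1 ≈ 6.000
  cycle 2 → 2: weight = 9, length = 1, mean = 9/1 ≈ 9.000
  cycle 0 → 1 → 0: weight = 11, length = 2, mean = 11/2 ≈ 5.500
  cycle 0 → 2 → 0: weight = 8, length = 2, mean = 8/2 ≈ 4.000
  cycle 1 → 0 → 1: weight = 11, length = 2, mean = 11/2 ≈ 5.500
Minimum mean = 3.000, attained e.g. along the cycle 0 → 0 with weight 3 and length 1. So λ(A) = 3/1 = 3.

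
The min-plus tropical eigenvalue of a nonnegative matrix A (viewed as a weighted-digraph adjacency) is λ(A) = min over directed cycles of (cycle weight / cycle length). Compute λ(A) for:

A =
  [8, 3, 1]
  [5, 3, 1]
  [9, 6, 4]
λ(A) = 3

Enumerate directed cycles and compute their means (weight / length). Sample:
  cycle 0 → 0: weight = 8, length = 1, mean = 8/1 ≈ 8.000
  cycle 1 → 1: weight = 3, length = 1, mean = 3/1 ≈ 3.000
  cycle 2 → 2: weight = 4, length = 1, mean = 4/1 ≈ 4.000
  cycle 0 → 1 → 0: weight = 8, length = 2, mean = 8/2 ≈ 4.000
  cycle 0 → 2 → 0: weight = 10, length = 2, mean = 10/2 ≈ 5.000
  cycle 1 → 0 → 1: weight = 8, length = 2, mean = 8/2 ≈ 4.000
Minimum mean = 3.000, attained e.g. along the cycle 1 → 1 with weight 3 and length 1. So λ(A) = 3/1 = 3.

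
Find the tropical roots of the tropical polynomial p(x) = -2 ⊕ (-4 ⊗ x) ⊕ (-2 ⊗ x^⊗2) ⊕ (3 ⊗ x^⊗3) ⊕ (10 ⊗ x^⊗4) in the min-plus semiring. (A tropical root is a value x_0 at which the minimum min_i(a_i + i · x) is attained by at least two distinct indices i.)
Roots: {-7, -5, -2, 2}

Each tropical root is a break point of the lower envelope of the lines y = a_i + i · x (there are 5 lines, with slopes 0, 1, ..., 4). Only the lines that attain the minimum somewhere contribute to roots; other lines are dominated. Here the surviving (envelope) indices are i = 4, i = 3, i = 2, i = 1, i = 0.
Intersections between consecutive envelope lines give the roots: for adjacent envelope indices i < j the intersection is x = (a_i − a_j) / (j − i). Reading off the sorted break points: {-7, -5, -2, 2}.
Verification: at each break x_0, at least two indices attain the minimum of min_i(a_i + i · x_0).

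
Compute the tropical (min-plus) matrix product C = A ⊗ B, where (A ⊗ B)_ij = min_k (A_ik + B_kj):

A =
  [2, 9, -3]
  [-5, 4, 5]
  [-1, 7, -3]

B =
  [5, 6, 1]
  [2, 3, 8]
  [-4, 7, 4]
A ⊗ B =
  [-7, 4, 1]
  [0, 1, -4]
  [-7, 4, 0]

Apply the min-plus product entry-by-entry:
  C[0][0] = min over k of (A[0][0] + B[0][0] = 2 + 5 = 7, A[0][1] + B[1][0] = 9 + 2 = 11, A[0][2] + B[2][0] = -3 + -4 = -7) = -7 (attained at k = 2)
  C[0][1] = min over k of (A[0][0] + B[0][1] = 2 + 6 = 8, A[0][1] + B[1][1] = 9 + 3 = 12, A[0][2] + B[2][1] = -3 + 7 = 4) = 4 (attained at k = 2)
  C[0][2] = min over k of (A[0][0] + B[0][2] = 2 + 1 = 3, A[0][1] + B[1][2] = 9 + 8 = 17, A[0][2] + B[2][2] = -3 + 4 = 1) = 1 (attained at k = 2)
  C[1][0] = min over k of (A[1][0] + B[0][0] = -5 + 5 = 0, A[1][1] + B[1][0] = 4 + 2 = 6, A[1][2] + B[2][0] = 5 + -4 = 1) = 0 (attained at k = 0)
  C[1][1] = min over k of (A[1][0] + B[0][1] = -5 + 6 = 1, A[1][1] + B[1][1] = 4 + 3 = 7, A[1][2] + B[2][1] = 5 + 7 = 12) = 1 (attained at k = 0)
  C[1][2] = min over k of (A[1][0] + B[0][2] = -5 + 1 = -4, A[1][1] + B[1][2] = 4 + 8 = 12, A[1][2] + B[2][2] = 5 + 4 = 9) = -4 (attained at k = 0)
  C[2][0] = min over k of (A[2][0] + B[0][0] = -1 + 5 = 4, A[2][1] + B[1][0] = 7 + 2 = 9, A[2][2] + B[2][0] = -3 + -4 = -7) = -7 (attained at k = 2)
  C[2][1] = min over k of (A[2][0] + B[0][1] = -1 + 6 = 5, A[2][1] + B[1][1] = 7 + 3 = 10, A[2][2] + B[2][1] = -3 + 7 = 4) = 4 (attained at k = 2)
  C[2][2] = min over k of (A[2][0] + B[0][2] = -1 + 1 = 0, A[2][1] + B[1][2] = 7 + 8 = 15, A[2][2] + B[2][2] = -3 + 4 = 1) = 0 (attained at k = 0)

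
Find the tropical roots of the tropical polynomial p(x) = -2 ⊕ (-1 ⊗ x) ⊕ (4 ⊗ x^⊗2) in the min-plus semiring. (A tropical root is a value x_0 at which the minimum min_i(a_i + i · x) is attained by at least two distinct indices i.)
Roots: {-5, -1}

Each tropical root is a break point of the lower envelope of the lines y = a_i + i · x (there are 3 lines, with slopes 0, 1, ..., 2). Only the lines that attain the minimum somewhere contribute to roots; other lines are dominated. Here the surviving (envelope) indices are i = 2, i = 1, i = 0.
Intersections between consecutive envelope lines give the roots: for adjacent envelope indices i < j the intersection is x = (a_i − a_j) / (j − i). Reading off the sorted break points: {-5, -1}.
Verification: at each break x_0, at least two indices attain the minimum of min_i(a_i + i · x_0).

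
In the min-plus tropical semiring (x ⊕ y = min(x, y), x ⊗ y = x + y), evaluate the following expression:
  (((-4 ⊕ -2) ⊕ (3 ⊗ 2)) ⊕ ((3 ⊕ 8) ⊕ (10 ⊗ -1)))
(((-4 ⊕ -2) ⊕ (3 ⊗ 2)) ⊕ ((3 ⊕ 8) ⊕ (10 ⊗ -1))) = -4

Expand innermost to outermost. Recall ⊕ takes the minimum of its arguments and ⊗ takes their sum. Working out the expression (((-4 ⊕ -2) ⊕ (3 ⊗ 2)) ⊕ ((3 ⊕ 8) ⊕ (10 ⊗ -1))) gives -4.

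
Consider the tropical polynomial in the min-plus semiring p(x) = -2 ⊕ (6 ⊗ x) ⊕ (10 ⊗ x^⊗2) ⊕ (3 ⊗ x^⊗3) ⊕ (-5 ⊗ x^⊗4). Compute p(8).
p(8) = -2

A tropical monomial a ⊗ x^⊗i evaluates to a + i · x. Evaluating each term at x = 8:
  Term 0 contributes -2 + 0 · 8 = -2
  Term 1 contributes 6 + 1 · 8 = 14
  Term 2 contributes 10 + 2 · 8 = 26
  Term 3 contributes 3 + 3 · 8 = 27
  Term 4 contributes -5 + 4 · 8 = 27
p(8) = ⊕ of these = min[-2, 14, 26, 27, 27] = -2.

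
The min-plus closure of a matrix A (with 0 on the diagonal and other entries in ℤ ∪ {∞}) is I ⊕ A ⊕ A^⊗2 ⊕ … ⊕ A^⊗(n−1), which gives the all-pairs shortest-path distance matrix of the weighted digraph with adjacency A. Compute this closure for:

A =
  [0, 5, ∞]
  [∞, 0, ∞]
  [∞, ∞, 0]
Closure =
  [0, 5, ∞]
  [∞, 0, ∞]
  [∞, ∞, 0]

This is the Floyd-Warshall all-pairs shortest-path computation. For each intermediate vertex k = 0, 1, …, 2, update dist[i][j] ← min(dist[i][j], dist[i][k] + dist[k][j]). The final matrix gives, for each (i, j), the minimum total weight of any directed path from i to j (possibly empty when i = j).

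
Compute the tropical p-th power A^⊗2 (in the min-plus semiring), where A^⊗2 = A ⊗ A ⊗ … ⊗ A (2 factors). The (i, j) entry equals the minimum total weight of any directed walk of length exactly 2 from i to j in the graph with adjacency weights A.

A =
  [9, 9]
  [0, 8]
A^⊗2 =
  [9, 17]
  [8, 9]

Each entry (A^⊗2)_ij equals the minimum over all length-2 walks i = v_0 → v_1 → … → v_2 = j of Σ_t A[v_t][v_{t+1}]. For example, for (i, j) = (0, 1) we minimise over 2 possible intermediate vertex sequences; the minimum is 17, attained along the walk 0 → 1 → 1.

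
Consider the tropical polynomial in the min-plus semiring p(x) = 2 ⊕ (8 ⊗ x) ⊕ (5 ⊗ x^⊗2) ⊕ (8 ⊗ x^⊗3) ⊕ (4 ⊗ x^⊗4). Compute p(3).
p(3) = 2

A tropical monomial a ⊗ x^⊗i evaluates to a + i · x. Evaluating each term at x = 3:
  Term 0 contributes 2 + 0 · 3 = 2
  Term 1 contributes 8 + 1 · 3 = 11
  Term 2 contributes 5 + 2 · 3 = 11
  Term 3 contributes 8 + 3 · 3 = 17
  Term 4 contributes 4 + 4 · 3 = 16
p(3) = ⊕ of these = min[2, 11, 11, 17, 16] = 2.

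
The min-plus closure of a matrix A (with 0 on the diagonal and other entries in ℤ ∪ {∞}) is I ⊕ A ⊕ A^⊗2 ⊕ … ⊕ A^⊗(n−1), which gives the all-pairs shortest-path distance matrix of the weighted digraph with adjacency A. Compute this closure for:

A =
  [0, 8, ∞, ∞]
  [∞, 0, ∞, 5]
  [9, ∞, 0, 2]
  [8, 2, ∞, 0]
Closure =
  [0, 8, ∞, 13]
  [13, 0, ∞, 5]
  [9, 4, 0, 2]
  [8, 2, ∞, 0]

This is the Floyd-Warshall all-pairs shortest-path computation. For each intermediate vertex k = 0, 1, …, 3, update dist[i][j] ← min(dist[i][j], dist[i][k] + dist[k][j]). The final matrix gives, for each (i, j), the minimum total weight of any directed path from i to j (possibly empty when i = j).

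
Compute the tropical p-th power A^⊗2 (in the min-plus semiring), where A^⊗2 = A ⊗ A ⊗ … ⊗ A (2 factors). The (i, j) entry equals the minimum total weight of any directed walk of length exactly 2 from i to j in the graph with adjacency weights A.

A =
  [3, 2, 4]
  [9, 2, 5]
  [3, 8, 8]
A^⊗2 =
  [6, 4, 7]
  [8, 4, 7]
  [6, 5, 7]

Each entry (A^⊗2)_ij equals the minimum over all length-2 walks i = v_0 → v_1 → … → v_2 = j of Σ_t A[v_t][v_{t+1}]. For example, for (i, j) = (0, 2) we minimise over 3 possible intermediate vertex sequences; the minimum is 7, attained along the walk 0 → 0 → 2.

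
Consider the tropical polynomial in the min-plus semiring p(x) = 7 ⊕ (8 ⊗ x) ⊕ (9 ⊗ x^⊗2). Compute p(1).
p(1) = 7

A tropical monomial a ⊗ x^⊗i evaluates to a + i · x. Evaluating each term at x = 1:
  Term 0 contributes 7 + 0 · 1 = 7
  Term 1 contributes 8 + 1 · 1 = 9
  Term 2 contributes 9 + 2 · 1 = 11
p(1) = ⊕ of these = min[7, 9, 11] = 7.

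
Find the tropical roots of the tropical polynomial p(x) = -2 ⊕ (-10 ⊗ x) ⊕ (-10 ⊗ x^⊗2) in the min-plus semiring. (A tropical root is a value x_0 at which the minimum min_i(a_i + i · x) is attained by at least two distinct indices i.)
Roots: {0, 8}

Each tropical root is a break point of the lower envelope of the lines y = a_i + i · x (there are 3 lines, with slopes 0, 1, ..., 2). Only the lines that attain the minimum somewhere contribute to roots; other lines are dominated. Here the surviving (envelope) indices are i = 2, i = 1, i = 0.
Intersections between consecutive envelope lines give the roots: for adjacent envelope indices i < j the intersection is x = (a_i − a_j) / (j − i). Reading off the sorted break points: {0, 8}.
Verification: at each break x_0, at least two indices attain the minimum of min_i(a_i + i · x_0).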